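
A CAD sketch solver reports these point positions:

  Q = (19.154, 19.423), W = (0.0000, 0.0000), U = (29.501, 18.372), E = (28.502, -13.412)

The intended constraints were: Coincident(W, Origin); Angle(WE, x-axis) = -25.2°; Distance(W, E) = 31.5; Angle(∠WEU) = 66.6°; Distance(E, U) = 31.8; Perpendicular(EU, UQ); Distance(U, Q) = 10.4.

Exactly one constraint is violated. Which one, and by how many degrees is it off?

Perpendicular(EU, UQ) — off by 4.00°.

W = (0.00, 0.00) ✓; WE at -25.20° ✓; |WE| = 31.50 ✓; ∠WEU = 66.60° ✓; |EU| = 31.80 ✓; ∠(EU, UQ) = 86.00° ✗; |UQ| = 10.40 ✓.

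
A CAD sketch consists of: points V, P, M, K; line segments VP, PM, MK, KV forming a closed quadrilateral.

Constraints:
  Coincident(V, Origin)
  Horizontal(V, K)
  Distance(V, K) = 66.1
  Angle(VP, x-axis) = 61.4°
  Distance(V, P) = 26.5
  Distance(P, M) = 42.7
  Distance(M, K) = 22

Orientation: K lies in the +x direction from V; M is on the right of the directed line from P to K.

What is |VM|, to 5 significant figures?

44.959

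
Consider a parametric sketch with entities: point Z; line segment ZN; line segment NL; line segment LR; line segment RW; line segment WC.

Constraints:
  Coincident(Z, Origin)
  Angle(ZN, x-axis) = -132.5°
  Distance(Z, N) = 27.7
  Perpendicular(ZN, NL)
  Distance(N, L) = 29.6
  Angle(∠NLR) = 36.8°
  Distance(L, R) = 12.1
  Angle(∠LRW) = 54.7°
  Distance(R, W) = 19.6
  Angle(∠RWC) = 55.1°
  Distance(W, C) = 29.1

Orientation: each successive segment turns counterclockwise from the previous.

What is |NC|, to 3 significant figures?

43.8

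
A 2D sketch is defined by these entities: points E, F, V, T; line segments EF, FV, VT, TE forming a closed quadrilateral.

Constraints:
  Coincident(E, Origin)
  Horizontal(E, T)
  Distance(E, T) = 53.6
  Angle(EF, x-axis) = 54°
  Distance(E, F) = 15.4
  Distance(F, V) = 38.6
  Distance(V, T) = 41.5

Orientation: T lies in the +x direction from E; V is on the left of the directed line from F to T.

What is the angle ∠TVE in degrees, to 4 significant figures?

67.05°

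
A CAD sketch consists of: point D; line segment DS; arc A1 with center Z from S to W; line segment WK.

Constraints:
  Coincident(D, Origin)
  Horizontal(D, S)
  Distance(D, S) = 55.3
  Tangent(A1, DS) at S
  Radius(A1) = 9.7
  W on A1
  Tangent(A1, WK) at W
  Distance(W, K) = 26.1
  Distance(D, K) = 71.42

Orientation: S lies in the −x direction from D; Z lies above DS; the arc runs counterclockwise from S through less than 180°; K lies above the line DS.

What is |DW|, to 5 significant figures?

49.420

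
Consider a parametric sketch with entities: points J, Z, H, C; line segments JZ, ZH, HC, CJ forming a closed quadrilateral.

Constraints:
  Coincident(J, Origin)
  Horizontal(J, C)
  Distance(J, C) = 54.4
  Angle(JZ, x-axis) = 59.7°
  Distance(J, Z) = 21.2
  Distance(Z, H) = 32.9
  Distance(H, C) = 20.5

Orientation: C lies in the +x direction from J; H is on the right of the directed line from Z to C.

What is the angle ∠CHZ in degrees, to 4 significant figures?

123.4°

Checks: J.y = 0.00, C.y = 0.00 ✓; |ZH| = 32.90 ✓; |HC| = 20.50 ✓.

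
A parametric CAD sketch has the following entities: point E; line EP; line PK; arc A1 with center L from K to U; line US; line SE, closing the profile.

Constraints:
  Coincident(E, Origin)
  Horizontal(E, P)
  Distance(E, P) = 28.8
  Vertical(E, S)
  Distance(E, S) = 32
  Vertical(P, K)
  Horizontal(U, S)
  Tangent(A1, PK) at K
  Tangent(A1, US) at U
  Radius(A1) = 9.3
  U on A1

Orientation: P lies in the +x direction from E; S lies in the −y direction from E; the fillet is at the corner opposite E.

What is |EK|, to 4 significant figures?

36.67

The virtual corner opposite E is at (28.80, -32.00). Tangency of A1 to PK means the radius LK is perpendicular to PK and since A1 is tangent to US there, LU ⟂ US, with radius 9.3, so the center L sits 9.3 in from both sides at L = (19.50, -22.70). That places the tangent points at K = (28.80, -22.70) on PK and U = (19.50, -32.00) on US. Then |EK| = |K − E| = 36.67.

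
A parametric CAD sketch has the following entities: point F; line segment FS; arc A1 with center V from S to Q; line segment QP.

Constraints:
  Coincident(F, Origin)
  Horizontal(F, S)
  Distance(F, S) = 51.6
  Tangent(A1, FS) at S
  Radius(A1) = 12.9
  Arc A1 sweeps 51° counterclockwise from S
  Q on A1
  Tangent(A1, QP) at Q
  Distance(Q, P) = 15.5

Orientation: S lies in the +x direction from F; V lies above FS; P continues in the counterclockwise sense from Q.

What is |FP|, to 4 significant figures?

73.34

On A1, S sits at bearing -90° from V; a 51° counterclockwise sweep puts Q at bearing -39°, so Q = V + 12.9·(cos -39°, sin -39°) = (61.63, 4.782). Since A1 is tangent to QP there, VQ ⟂ QP, so QP runs along (−sin -39°, cos -39°); with |QP| = 15.5, P = (71.38, 16.83). Then |FP| = |P − F| = 73.34.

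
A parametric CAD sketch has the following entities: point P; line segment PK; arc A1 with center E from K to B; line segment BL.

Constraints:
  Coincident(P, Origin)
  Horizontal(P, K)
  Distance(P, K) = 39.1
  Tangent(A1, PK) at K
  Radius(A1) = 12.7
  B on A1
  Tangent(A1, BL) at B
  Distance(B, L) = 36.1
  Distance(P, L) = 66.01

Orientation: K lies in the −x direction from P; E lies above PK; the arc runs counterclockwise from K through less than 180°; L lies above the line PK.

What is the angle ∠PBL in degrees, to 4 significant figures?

146.8°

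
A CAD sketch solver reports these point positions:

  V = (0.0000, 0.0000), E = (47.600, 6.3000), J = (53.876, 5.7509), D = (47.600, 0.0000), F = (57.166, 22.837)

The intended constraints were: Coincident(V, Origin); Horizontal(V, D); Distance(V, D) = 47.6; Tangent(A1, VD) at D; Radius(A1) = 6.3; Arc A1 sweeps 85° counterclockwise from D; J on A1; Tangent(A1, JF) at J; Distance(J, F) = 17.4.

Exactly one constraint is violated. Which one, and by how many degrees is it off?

Tangent(A1, JF) at J — off by 5.90°.

V = (0.00, 0.00) ✓; V.y = 0.00, D.y = 0.00 ✓; |VD| = 47.60 ✓; ∠(ED, DV) = 90.00° ✓; |ED| = 6.300 ✓; bearing(E→J) − bearing(E→D) = 85.00° ✓; |EJ| = 6.300 ✓; ∠(EJ, JF) = 95.90° ✗; |JF| = 17.40 ✓.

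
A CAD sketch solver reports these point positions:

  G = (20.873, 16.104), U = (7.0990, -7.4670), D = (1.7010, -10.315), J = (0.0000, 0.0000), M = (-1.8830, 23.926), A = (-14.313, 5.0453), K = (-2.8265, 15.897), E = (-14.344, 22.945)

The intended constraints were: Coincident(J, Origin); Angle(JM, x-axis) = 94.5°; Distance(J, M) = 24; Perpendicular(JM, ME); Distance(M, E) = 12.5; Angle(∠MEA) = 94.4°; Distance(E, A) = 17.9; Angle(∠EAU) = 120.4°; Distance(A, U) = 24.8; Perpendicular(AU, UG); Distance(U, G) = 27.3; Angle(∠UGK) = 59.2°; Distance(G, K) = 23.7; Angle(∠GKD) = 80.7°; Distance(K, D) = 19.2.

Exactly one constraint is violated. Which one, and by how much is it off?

Distance(K, D) = 19.2 — off by 7.40.

J = (0.00, 0.00) ✓; JM at 94.50° ✓; |JM| = 24.00 ✓; ∠(JM, ME) = 90.00° ✓; |ME| = 12.50 ✓; ∠MEA = 94.40° ✓; |EA| = 17.90 ✓; ∠EAU = 120.4° ✓; |AU| = 24.80 ✓; ∠(AU, UG) = 90.00° ✓; |UG| = 27.30 ✓; ∠UGK = 59.20° ✓; |GK| = 23.70 ✓; ∠GKD = 80.70° ✓; |KD| = 26.60 ✗.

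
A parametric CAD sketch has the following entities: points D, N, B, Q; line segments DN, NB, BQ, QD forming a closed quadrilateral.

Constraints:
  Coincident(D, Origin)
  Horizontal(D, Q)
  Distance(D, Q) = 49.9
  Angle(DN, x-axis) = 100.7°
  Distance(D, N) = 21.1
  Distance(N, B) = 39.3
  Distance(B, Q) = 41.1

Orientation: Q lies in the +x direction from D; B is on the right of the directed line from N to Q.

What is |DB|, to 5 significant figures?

19.300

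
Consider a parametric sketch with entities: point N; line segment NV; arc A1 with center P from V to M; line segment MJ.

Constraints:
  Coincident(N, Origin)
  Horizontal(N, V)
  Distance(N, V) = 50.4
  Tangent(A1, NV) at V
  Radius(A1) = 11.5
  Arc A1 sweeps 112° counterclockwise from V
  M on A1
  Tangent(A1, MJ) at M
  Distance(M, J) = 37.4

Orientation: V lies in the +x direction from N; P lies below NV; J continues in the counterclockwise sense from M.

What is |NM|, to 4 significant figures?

42.77

N is at the origin; N and V share the same y with |NV| = 50.4 and V on the +x side, so V = (50.40, 0.000). Since A1 is tangent to NV there, PV ⟂ NV, so P = V + (0, -11.5) = (50.40, -11.50). On A1, V sits at bearing 90° from P; a 112° counterclockwise sweep puts M at bearing 202°, so M = P + 11.5·(cos 202°, sin 202°) = (39.74, -15.81). Then |NM| = |M − N| = 42.77.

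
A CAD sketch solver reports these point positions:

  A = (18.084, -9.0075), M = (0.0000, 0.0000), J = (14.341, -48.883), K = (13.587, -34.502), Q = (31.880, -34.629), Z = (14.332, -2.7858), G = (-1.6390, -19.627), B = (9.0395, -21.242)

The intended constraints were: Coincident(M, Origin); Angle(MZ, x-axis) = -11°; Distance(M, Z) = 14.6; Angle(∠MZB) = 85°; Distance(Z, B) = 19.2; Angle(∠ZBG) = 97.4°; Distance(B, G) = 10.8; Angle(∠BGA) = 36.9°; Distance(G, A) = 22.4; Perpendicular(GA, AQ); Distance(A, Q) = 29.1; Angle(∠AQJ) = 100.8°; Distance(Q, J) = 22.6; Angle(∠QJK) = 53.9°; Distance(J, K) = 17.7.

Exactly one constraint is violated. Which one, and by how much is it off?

Distance(J, K) = 17.7 — off by 3.30.

M = (0.00, 0.00) ✓; MZ at -11.00° ✓; |MZ| = 14.60 ✓; ∠MZB = 85.00° ✓; |ZB| = 19.20 ✓; ∠ZBG = 97.40° ✓; |BG| = 10.80 ✓; ∠BGA = 36.90° ✓; |GA| = 22.40 ✓; ∠(GA, AQ) = 90.00° ✓; |AQ| = 29.10 ✓; ∠AQJ = 100.8° ✓; |QJ| = 22.60 ✓; ∠QJK = 53.90° ✓; |JK| = 14.40 ✗.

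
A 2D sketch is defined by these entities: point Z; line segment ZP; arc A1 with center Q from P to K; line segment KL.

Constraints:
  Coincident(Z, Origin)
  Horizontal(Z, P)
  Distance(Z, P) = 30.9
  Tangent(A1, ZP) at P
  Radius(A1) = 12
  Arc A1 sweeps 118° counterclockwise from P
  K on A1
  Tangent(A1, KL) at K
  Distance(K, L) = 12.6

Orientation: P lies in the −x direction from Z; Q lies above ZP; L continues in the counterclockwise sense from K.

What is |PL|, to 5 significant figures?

29.137

Z is at the origin; ZP is horizontal with |ZP| = 30.9 and P on the −x side, so P = (-30.900, 0.0000). Tangency of A1 to ZP means the radius QP is perpendicular to ZP, so Q = P + (0, 12) = (-30.900, 12.000). On A1, P sits at bearing -90° from Q; a 118° counterclockwise sweep puts K at bearing 28°, so K = Q + 12.0·(cos 28°, sin 28°) = (-20.305, 17.634). Tangency of A1 to KL means the radius QK is perpendicular to KL, so KL runs along (−sin 28°, cos 28°); with |KL| = 12.6, L = (-26.220, 28.759). Then |PL| = |L − P| = 29.137.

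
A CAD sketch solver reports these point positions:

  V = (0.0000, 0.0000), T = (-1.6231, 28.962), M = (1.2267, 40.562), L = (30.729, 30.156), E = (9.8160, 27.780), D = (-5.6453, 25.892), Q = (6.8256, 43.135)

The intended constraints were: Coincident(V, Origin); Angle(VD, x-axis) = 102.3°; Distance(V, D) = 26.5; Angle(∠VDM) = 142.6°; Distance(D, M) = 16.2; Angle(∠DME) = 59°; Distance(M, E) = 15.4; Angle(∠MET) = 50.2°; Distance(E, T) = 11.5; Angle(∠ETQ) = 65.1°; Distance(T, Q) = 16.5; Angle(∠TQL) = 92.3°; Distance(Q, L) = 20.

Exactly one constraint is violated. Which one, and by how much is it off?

Distance(Q, L) = 20 — off by 7.20.

V = (0.00, 0.00) ✓; VD at 102.3° ✓; |VD| = 26.50 ✓; ∠VDM = 142.6° ✓; |DM| = 16.20 ✓; ∠DME = 59.00° ✓; |ME| = 15.40 ✓; ∠MET = 50.20° ✓; |ET| = 11.50 ✓; ∠ETQ = 65.10° ✓; |TQ| = 16.50 ✓; ∠TQL = 92.30° ✓; |QL| = 27.20 ✗.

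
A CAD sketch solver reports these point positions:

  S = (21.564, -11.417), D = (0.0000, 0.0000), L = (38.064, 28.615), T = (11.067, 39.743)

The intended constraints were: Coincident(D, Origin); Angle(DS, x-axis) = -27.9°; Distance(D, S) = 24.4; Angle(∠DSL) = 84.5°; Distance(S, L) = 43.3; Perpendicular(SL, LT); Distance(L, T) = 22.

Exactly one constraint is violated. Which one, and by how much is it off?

Distance(L, T) = 22 — off by 7.20.

D = (0.00, 0.00) ✓; DS at -27.90° ✓; |DS| = 24.40 ✓; ∠DSL = 84.50° ✓; |SL| = 43.30 ✓; ∠(SL, LT) = 90.00° ✓; |LT| = 29.20 ✗.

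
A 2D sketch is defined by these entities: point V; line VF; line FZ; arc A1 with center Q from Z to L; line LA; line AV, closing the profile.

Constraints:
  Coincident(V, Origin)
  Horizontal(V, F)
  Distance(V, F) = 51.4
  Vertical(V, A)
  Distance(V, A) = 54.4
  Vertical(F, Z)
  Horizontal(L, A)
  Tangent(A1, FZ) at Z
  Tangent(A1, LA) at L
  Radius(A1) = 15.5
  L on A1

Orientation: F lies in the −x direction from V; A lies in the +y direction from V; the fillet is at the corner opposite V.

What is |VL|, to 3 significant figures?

65.2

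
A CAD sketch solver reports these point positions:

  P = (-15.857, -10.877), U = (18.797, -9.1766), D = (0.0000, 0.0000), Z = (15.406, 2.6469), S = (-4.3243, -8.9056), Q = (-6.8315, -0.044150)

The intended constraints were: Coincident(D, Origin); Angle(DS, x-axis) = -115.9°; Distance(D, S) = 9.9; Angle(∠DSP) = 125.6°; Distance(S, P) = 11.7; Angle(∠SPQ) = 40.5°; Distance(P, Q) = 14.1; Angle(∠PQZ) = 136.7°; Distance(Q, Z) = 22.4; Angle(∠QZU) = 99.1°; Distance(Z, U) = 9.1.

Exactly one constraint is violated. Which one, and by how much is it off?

Distance(Z, U) = 9.1 — off by 3.20.

D = (0.00, 0.00) ✓; DS at -115.9° ✓; |DS| = 9.900 ✓; ∠DSP = 125.6° ✓; |SP| = 11.70 ✓; ∠SPQ = 40.50° ✓; |PQ| = 14.10 ✓; ∠PQZ = 136.7° ✓; |QZ| = 22.40 ✓; ∠QZU = 99.10° ✓; |ZU| = 12.30 ✗.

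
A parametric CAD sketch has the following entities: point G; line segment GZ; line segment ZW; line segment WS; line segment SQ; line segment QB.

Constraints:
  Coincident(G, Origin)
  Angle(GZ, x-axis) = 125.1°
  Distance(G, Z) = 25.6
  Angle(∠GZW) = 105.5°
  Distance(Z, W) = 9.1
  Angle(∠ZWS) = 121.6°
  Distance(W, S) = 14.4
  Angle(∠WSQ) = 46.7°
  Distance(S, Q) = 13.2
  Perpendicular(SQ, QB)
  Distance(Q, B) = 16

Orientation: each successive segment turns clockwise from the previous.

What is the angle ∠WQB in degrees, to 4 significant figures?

17.60°

G is at the origin; GZ runs at 125.1° with length 25.6, so Z = (-14.72, 20.94). ∠GZW = 105.5° gives ZW at 50.60° from the x-axis; with |ZW| = 9.1, W = (-8.944, 27.98). ∠ZWS = 121.6° gives WS at -7.800° from the x-axis; with |WS| = 14.4, S = (5.323, 26.02). ∠WSQ = 46.7° gives SQ at -141.1° from the x-axis; with |SQ| = 13.2, Q = (-4.950, 17.73). SQ is perpendicular to QB, so QB runs at 128.9°; with |QB| = 16.0, B = (-15.00, 30.18). Then cos ∠WQB = QW·QB / (|QW||QB|), giving 17.60°.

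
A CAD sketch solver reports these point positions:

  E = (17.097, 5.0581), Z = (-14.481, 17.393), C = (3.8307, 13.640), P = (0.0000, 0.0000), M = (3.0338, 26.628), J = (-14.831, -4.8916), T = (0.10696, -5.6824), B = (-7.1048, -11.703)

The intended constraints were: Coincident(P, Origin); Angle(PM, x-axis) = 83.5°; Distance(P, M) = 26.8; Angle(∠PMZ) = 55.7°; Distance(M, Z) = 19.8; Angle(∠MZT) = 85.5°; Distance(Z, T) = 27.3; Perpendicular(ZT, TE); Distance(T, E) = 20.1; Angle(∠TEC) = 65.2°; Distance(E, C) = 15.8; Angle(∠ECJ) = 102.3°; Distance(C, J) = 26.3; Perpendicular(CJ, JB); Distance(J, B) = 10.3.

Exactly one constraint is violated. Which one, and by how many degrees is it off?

Perpendicular(CJ, JB) — off by 3.80°.

P = (0.00, 0.00) ✓; PM at 83.50° ✓; |PM| = 26.80 ✓; ∠PMZ = 55.70° ✓; |MZ| = 19.80 ✓; ∠MZT = 85.50° ✓; |ZT| = 27.30 ✓; ∠(ZT, TE) = 90.00° ✓; |TE| = 20.10 ✓; ∠TEC = 65.20° ✓; |EC| = 15.80 ✓; ∠ECJ = 102.3° ✓; |CJ| = 26.30 ✓; ∠(CJ, JB) = 93.80° ✗; |JB| = 10.30 ✓.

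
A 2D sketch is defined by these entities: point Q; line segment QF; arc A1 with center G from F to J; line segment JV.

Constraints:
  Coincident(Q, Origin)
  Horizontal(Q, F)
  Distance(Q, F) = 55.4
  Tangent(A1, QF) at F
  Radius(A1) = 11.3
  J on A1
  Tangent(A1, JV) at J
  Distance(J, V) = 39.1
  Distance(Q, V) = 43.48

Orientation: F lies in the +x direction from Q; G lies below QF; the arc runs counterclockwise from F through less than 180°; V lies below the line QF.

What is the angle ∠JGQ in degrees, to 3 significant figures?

24.0°

Checks: |GJ| = 11.30 ✓; ∠(GJ, JV) = 90.00° ✓; |JV| = 39.10 ✓; |QV| = 43.48 ✓.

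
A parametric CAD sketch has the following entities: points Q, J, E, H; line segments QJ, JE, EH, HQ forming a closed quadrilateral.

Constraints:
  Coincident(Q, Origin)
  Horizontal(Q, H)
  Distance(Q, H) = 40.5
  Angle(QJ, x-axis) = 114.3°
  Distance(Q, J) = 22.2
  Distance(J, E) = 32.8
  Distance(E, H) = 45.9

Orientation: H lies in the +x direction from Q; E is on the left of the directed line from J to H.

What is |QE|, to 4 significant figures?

43.24

Checks: |JE| = 32.80 ✓; |EH| = 45.90 ✓.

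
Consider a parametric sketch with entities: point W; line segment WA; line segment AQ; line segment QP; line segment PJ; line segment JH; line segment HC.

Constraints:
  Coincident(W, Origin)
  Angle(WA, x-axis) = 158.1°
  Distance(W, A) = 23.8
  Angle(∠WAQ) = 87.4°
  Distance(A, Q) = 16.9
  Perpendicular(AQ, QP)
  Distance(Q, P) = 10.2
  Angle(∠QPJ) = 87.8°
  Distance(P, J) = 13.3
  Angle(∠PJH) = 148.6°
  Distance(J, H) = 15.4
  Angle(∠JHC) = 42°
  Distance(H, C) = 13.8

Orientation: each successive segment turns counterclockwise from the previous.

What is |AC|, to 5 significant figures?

4.5153

∠PJH = 148.6° gives JH at 104.30° from the x-axis; with |JH| = 15.4, H = (-17.934, 17.191). ∠JHC = 42.0° gives HC at -117.70° from the x-axis; with |HC| = 13.8, C = (-24.349, 4.9721). Then |AC| = |C − A| = 4.5153.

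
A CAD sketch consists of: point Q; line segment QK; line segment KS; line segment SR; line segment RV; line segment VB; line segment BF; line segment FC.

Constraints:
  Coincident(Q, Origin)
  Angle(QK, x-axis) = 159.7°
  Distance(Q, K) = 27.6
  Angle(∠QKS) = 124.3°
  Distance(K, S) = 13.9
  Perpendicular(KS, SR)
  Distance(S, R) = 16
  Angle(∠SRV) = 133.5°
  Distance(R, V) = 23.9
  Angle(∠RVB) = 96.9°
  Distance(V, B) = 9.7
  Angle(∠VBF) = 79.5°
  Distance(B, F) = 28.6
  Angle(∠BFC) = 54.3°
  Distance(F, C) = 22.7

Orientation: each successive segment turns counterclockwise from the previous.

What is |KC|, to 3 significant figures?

33.1

∠VBF = 79.5° gives BF at 176° from the x-axis; with |BF| = 28.6, F = (-30.3, -3.27). ∠BFC = 54.3° gives FC at -58.8° from the x-axis; with |FC| = 22.7, C = (-18.5, -22.7). Then |KC| = |C − K| = 33.1.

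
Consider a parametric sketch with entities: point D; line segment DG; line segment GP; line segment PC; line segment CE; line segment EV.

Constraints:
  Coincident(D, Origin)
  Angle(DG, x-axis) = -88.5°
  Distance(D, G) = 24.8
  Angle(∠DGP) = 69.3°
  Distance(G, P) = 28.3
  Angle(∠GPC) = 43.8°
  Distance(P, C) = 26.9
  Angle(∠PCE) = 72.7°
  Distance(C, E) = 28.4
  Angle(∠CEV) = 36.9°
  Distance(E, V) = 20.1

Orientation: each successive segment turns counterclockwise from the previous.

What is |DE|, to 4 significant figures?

32.52

D is at the origin; DG runs at -88.5° with length 24.8, so G = (0.6492, -24.79). ∠DGP = 69.3° gives GP at 22.20° from the x-axis; with |GP| = 28.3, P = (26.85, -14.10). ∠GPC = 43.8° gives PC at 158.4° from the x-axis; with |PC| = 26.9, C = (1.840, -4.196). ∠PCE = 72.7° gives CE at -94.30° from the x-axis; with |CE| = 28.4, E = (-0.2891, -32.52). Then |DE| = |E − D| = 32.52.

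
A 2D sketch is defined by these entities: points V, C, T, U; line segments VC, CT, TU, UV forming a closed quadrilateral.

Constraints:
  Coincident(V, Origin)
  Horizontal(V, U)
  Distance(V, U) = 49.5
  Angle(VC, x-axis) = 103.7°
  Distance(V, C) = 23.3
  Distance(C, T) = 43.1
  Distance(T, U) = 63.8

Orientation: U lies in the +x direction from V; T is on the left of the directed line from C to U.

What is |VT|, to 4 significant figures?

60.52

Checks: |CT| = 43.10 ✓; |TU| = 63.80 ✓.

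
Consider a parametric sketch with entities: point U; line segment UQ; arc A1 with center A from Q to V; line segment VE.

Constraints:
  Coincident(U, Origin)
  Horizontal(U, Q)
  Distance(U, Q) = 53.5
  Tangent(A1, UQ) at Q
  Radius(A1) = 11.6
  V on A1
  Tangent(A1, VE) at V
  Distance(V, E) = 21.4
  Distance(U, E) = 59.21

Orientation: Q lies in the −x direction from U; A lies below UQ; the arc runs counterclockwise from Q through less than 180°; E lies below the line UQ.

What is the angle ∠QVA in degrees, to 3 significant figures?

23.8°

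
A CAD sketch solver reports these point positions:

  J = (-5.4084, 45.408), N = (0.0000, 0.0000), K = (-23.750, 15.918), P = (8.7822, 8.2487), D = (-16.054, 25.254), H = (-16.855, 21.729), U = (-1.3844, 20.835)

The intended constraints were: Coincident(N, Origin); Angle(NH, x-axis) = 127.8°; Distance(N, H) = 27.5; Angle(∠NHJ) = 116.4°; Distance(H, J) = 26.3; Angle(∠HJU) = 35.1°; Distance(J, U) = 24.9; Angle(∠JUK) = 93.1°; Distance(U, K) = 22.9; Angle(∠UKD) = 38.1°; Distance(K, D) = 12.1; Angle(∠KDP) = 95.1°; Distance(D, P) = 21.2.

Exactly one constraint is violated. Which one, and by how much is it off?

Distance(D, P) = 21.2 — off by 8.90.

N = (0.00, 0.00) ✓; NH at 127.8° ✓; |NH| = 27.50 ✓; ∠NHJ = 116.4° ✓; |HJ| = 26.30 ✓; ∠HJU = 35.10° ✓; |JU| = 24.90 ✓; ∠JUK = 93.10° ✓; |UK| = 22.90 ✓; ∠UKD = 38.10° ✓; |KD| = 12.10 ✓; ∠KDP = 95.10° ✓; |DP| = 30.10 ✗.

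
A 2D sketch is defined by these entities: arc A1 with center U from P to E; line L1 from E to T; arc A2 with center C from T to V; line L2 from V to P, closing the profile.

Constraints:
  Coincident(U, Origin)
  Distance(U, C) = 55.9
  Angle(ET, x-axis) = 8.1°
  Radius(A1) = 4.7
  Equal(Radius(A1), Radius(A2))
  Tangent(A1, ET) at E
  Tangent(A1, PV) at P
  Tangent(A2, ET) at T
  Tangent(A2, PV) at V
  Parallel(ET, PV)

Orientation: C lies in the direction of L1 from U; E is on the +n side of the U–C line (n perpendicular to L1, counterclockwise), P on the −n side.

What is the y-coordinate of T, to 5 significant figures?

12.529

The slot axis is L1's direction at 8.1°, so u = (cos 8.1°, sin 8.1°) = (0.99002, 0.14090) and n = (−sin 8.1°, cos 8.1°) = (-0.14090, 0.99002). U is at the origin and C lies 55.9 along u from U, so C = 55.9·u = (55.342, 7.8764). Tangency of A1 to both parallel lines with radius 4.7 puts E and P at U ± 4.7·n: E = (-0.66224, 4.6531), P = (0.66224, -4.6531). Equal radii place T and V the same way about C: T = C + 4.7·n = (54.680, 12.529), V = C − 4.7·n = (56.005, 3.2233). So T.y = 12.529.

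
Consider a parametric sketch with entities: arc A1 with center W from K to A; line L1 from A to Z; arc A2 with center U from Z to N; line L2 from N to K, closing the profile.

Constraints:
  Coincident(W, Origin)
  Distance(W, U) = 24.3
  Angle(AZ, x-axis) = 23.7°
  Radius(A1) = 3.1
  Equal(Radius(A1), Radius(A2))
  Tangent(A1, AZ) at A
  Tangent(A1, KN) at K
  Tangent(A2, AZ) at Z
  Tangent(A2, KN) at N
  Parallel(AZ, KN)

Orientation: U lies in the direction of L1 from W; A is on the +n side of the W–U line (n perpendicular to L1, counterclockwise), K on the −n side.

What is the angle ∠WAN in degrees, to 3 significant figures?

75.7°

Tangency of A1 to both parallel lines with radius 3.1 puts A and K at W ± 3.1·n: A = (-1.25, 2.84), K = (1.25, -2.84). Equal radii place Z and N the same way about U: Z = U + 3.1·n = (21.0, 12.6), N = U − 3.1·n = (23.5, 6.93). Then cos ∠WAN = AW·AN / (|AW||AN|), giving 75.7°.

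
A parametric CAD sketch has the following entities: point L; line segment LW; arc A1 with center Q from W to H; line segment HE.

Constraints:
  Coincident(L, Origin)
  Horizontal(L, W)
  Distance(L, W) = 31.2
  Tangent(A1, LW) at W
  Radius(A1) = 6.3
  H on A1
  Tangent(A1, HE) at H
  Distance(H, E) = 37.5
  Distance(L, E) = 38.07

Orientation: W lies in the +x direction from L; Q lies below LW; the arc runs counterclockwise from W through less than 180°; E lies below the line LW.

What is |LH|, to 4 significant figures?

25.80

Checks: L.y = 0.00, W.y = 0.00 ✓; |QH| = 6.300 ✓; ∠(QH, HE) = 90.00° ✓; |HE| = 37.50 ✓; |LE| = 38.07 ✓.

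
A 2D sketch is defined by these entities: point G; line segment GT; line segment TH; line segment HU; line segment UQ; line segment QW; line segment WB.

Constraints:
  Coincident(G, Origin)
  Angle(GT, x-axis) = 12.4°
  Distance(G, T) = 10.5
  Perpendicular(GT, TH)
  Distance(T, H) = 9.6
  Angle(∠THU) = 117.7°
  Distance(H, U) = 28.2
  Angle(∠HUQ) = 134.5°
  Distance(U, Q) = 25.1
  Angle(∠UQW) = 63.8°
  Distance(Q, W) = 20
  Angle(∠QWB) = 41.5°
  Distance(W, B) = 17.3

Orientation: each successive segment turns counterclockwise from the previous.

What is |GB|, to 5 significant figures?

30.952

∠UQW = 63.8° gives QW at -33.600° from the x-axis; with |QW| = 20.0, W = (-24.042, -4.6216). ∠QWB = 41.5° gives WB at 104.90° from the x-axis; with |WB| = 17.3, B = (-28.490, 12.097). Then |GB| = |B − G| = 30.952.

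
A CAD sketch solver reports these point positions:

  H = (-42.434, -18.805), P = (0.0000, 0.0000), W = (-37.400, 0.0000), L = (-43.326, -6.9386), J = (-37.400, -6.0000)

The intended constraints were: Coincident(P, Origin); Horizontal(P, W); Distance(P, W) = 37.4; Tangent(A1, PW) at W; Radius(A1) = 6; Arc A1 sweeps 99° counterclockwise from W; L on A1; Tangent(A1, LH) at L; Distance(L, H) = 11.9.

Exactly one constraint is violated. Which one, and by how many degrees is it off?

Tangent(A1, LH) at L — off by 4.70°.

P = (0.00, 0.00) ✓; P.y = 0.00, W.y = 0.00 ✓; |PW| = 37.40 ✓; ∠(JW, WP) = 90.00° ✓; |JW| = 6.000 ✓; bearing(J→L) − bearing(J→W) = 99.00° ✓; |JL| = 6.000 ✓; ∠(JL, LH) = 94.70° ✗; |LH| = 11.90 ✓.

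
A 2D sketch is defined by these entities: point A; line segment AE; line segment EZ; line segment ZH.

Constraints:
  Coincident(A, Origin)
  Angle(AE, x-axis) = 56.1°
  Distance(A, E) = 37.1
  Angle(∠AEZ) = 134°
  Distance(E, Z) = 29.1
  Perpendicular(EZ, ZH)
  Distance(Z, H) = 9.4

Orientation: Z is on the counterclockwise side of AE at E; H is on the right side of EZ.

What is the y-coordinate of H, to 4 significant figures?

61.22

∠AEZ = 134.0°, so EZ runs at 56.1° + (180° − 134.0°) = 102.1° from the x-axis; with |EZ| = 29.1, Z = E + 29.1·(cos 102.1°, sin 102.1°) = (14.59, 59.25). EZ is perpendicular to ZH; with |ZH| = 9.4 on the right of EZ, H = Z + 9.4·(0.9778, 0.2096) = (23.78, 61.22). So H.y = 61.22.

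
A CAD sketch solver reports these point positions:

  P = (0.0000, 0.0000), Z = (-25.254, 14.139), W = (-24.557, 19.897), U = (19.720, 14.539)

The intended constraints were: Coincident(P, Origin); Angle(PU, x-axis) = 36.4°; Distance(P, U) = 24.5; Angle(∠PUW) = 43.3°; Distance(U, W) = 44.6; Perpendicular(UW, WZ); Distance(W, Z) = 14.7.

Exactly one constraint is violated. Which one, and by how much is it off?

Distance(W, Z) = 14.7 — off by 8.90.

P = (0.00, 0.00) ✓; PU at 36.40° ✓; |PU| = 24.50 ✓; ∠PUW = 43.30° ✓; |UW| = 44.60 ✓; ∠(UW, WZ) = 90.00° ✓; |WZ| = 5.800 ✗.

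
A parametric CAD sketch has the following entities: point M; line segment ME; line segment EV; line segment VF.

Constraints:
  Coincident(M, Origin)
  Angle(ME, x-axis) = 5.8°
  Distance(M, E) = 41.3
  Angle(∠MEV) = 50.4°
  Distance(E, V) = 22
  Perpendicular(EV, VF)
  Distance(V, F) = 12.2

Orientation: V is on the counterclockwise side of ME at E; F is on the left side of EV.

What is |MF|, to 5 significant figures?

20.093

M is at the origin; ME runs at 5.8° with length 41.3, so E = 41.3·(cos 5.8°, sin 5.8°) = (41.089, 4.1736). ∠MEV = 50.4°, so EV runs at 5.8° + (180° − 50.4°) = 135.40° from the x-axis; with |EV| = 22.0, V = E + 22.0·(cos 135.40°, sin 135.40°) = (25.424, 19.621). The perpendicularity gives VF at right angles to EV; with |VF| = 12.2 on the left of EV, F = V + 12.2·(-0.70215, -0.71203) = (16.858, 10.934). Then |MF| = |F − M| = 20.093.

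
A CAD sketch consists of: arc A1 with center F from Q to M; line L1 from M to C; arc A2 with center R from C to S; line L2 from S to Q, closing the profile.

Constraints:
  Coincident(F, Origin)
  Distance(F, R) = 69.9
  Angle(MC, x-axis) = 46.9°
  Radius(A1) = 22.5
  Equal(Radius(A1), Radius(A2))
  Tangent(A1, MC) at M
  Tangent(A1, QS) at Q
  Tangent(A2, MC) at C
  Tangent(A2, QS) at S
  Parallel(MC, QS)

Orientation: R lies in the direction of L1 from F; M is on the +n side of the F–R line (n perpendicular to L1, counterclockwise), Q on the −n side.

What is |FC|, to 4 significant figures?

73.43

The slot axis is L1's direction at 46.9°, so u = (cos 46.9°, sin 46.9°) = (0.6833, 0.7302) and n = (−sin 46.9°, cos 46.9°) = (-0.7302, 0.6833). F is at the origin and R lies 69.9 along u from F, so R = 69.9·u = (47.76, 51.04). Tangency of A1 to both parallel lines with radius 22.5 puts M and Q at F ± 22.5·n: M = (-16.43, 15.37), Q = (16.43, -15.37). Equal radii place C and S the same way about R: C = R + 22.5·n = (31.33, 66.41), S = R − 22.5·n = (64.19, 35.66). Then |FC| = |C − F| = 73.43.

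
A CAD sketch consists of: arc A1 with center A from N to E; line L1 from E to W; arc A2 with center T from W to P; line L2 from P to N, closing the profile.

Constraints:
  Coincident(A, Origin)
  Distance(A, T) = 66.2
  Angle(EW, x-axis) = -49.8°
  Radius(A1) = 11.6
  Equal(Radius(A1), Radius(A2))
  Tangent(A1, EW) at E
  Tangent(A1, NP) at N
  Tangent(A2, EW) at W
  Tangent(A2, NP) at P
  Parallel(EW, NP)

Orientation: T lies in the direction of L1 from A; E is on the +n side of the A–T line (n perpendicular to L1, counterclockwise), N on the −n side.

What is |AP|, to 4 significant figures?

67.21

The slot axis is L1's direction at -49.8°, so u = (cos -49.8°, sin -49.8°) = (0.6455, -0.7638) and n = (−sin -49.8°, cos -49.8°) = (0.7638, 0.6455). A is at the origin and T lies 66.2 along u from A, so T = 66.2·u = (42.73, -50.56). Tangency of A1 to both parallel lines with radius 11.6 puts E and N at A ± 11.6·n: E = (8.860, 7.487), N = (-8.860, -7.487). Equal radii place W and P the same way about T: W = T + 11.6·n = (51.59, -43.08), P = T − 11.6·n = (33.87, -58.05). Then |AP| = |P − A| = 67.21.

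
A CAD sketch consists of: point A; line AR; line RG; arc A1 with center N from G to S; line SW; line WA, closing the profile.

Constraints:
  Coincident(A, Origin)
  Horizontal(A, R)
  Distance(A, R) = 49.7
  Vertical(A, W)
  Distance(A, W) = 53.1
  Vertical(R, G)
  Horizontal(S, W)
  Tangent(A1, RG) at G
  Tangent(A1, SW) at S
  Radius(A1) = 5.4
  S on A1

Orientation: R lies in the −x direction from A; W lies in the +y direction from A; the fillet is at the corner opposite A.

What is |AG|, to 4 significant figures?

68.89

The virtual corner opposite A is at (-49.70, 53.10). Tangency of A1 to RG means the radius NG is perpendicular to RG and since A1 is tangent to SW there, NS ⟂ SW, with radius 5.4, so the center N sits 5.4 in from both sides at N = (-44.30, 47.70). That places the tangent points at G = (-49.70, 47.70) on RG and S = (-44.30, 53.10) on SW. Then |AG| = |G − A| = 68.89.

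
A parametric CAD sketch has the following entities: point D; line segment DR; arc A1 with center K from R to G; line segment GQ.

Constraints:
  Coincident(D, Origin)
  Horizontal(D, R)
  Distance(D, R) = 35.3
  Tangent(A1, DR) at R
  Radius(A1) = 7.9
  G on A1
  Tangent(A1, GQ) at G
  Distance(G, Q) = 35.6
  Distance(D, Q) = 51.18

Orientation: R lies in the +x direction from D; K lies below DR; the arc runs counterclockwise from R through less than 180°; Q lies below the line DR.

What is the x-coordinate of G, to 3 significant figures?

27.4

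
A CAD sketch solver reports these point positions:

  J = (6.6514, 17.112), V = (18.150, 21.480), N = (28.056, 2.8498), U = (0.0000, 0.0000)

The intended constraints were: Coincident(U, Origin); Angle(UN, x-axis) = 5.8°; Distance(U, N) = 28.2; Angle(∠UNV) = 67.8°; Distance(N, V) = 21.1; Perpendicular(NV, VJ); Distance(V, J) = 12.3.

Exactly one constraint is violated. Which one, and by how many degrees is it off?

Perpendicular(NV, VJ) — off by 7.20°.

U = (0.00, 0.00) ✓; UN at 5.800° ✓; |UN| = 28.20 ✓; ∠UNV = 67.80° ✓; |NV| = 21.10 ✓; ∠(NV, VJ) = 82.80° ✗; |VJ| = 12.30 ✓.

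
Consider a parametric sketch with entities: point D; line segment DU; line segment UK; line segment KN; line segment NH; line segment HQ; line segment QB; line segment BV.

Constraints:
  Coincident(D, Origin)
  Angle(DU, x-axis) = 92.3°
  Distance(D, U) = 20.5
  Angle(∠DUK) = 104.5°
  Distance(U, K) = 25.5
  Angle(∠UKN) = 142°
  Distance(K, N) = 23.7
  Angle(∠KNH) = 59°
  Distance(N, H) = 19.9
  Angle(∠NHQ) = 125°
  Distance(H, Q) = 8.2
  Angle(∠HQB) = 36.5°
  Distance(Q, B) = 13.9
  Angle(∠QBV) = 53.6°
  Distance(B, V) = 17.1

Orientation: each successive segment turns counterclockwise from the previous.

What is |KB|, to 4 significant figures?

18.03

D is at the origin; DU runs at 92.3° with length 20.5, so U = (-0.8227, 20.48). ∠DUK = 104.5° gives UK at 167.8° from the x-axis; with |UK| = 25.5, K = (-25.75, 25.87). ∠UKN = 142.0° gives KN at -154.2° from the x-axis; with |KN| = 23.7, N = (-47.08, 15.56). ∠KNH = 59.0° gives NH at -33.20° from the x-axis; with |NH| = 19.9, H = (-30.43, 4.661). ∠NHQ = 125.0° gives HQ at 21.80° from the x-axis; with |HQ| = 8.2, Q = (-22.82, 7.706). ∠HQB = 36.5° gives QB at 165.3° from the x-axis; with |QB| = 13.9, B = (-36.26, 11.23). Then |KB| = |B − K| = 18.03.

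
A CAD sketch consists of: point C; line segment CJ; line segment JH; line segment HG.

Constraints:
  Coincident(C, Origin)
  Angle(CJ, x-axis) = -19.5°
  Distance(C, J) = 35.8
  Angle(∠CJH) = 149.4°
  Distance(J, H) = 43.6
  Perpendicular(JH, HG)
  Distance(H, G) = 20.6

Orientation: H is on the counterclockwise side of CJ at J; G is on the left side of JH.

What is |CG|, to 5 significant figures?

74.452

C is at the origin; CJ runs at -19.5° with length 35.8, so J = 35.8·(cos -19.5°, sin -19.5°) = (33.747, -11.950). ∠CJH = 149.4°, so JH runs at -19.5° + (180° − 149.4°) = 11.100° from the x-axis; with |JH| = 43.6, H = J + 43.6·(cos 11.100°, sin 11.100°) = (76.531, -3.5563). JH ⟂ HG; with |HG| = 20.6 on the left of JH, G = H + 20.6·(-0.19252, 0.98129) = (72.565, 16.658). Then |CG| = |G − C| = 74.452.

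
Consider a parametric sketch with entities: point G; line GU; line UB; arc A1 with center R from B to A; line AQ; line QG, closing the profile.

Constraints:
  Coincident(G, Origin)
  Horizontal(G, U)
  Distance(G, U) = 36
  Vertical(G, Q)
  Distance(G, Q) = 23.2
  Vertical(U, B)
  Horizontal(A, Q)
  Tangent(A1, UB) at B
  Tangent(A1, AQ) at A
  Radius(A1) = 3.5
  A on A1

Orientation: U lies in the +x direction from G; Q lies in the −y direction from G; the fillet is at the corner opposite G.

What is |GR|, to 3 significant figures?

38.0

G is at the origin; GU is horizontal with |GU| = 36.0 and U on the +x side, so U = (36.0, 0.00). G and Q share the same x with |GQ| = 23.2 and Q on the −y side, so Q = (0.00, -23.2). The virtual corner opposite G is at (36.0, -23.2). Since A1 is tangent to UB there, RB ⟂ UB and since A1 is tangent to AQ there, RA ⟂ AQ, with radius 3.5, so the center R sits 3.5 in from both sides at R = (32.5, -19.7). Then |GR| = |R − G| = 38.0.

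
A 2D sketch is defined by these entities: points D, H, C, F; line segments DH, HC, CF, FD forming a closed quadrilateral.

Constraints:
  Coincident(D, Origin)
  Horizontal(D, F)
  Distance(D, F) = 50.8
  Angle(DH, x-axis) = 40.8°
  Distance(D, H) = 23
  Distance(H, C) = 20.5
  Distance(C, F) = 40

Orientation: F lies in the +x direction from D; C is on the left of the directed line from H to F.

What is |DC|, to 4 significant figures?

42.92

Checks: D = (0.00, 0.00) ✓; |HC| = 20.50 ✓; |CF| = 40.00 ✓.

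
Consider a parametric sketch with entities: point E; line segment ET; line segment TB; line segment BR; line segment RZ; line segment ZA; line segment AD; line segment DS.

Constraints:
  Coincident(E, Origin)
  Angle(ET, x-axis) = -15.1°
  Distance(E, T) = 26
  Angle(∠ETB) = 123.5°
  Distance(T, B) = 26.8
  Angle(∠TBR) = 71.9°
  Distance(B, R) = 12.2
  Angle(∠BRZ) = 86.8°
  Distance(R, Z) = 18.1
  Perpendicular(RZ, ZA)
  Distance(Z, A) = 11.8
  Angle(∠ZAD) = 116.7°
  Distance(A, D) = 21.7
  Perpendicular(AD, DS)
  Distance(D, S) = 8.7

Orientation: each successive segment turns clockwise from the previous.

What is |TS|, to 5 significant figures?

32.861

E is at the origin; ET runs at -15.1° with length 26.0, so T = (25.102, -6.7731). ∠ETB = 123.5° gives TB at -71.600° from the x-axis; with |TB| = 26.8, B = (33.562, -32.203). ∠TBR = 71.9° gives BR at -179.70° from the x-axis; with |BR| = 12.2, R = (21.362, -32.267). ∠BRZ = 86.8° gives RZ at 87.100° from the x-axis; with |RZ| = 18.1, Z = (22.278, -14.190). The perpendicularity gives ZA at right angles to RZ, so ZA runs at -2.9000°; with |ZA| = 11.8, A = (34.062, -14.787). ∠ZAD = 116.7° gives AD at -66.200° from the x-axis; with |AD| = 21.7, D = (42.819, -34.642). AD ⟂ DS, so DS runs at -156.20°; with |DS| = 8.7, S = (34.859, -38.153). Then |TS| = |S − T| = 32.861.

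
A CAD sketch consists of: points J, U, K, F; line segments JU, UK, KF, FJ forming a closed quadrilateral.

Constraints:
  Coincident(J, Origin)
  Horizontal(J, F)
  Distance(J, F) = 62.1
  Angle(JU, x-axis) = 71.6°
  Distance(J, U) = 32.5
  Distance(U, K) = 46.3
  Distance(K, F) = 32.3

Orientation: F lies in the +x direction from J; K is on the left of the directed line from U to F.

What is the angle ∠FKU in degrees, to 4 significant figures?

98.68°

J is at the origin; J and F share the same y with |JF| = 62.1 and F in +x, so F = (62.1, 0). JU runs at 71.6° with |JU| = 32.5, so U = (10.26, 30.84). K is determined by |UK| = 46.3 and |KF| = 32.3 together: it lies at the intersection of circle(U, 46.3) and circle(F, 32.3). With |UF| = 60.32, the foot of the radical line on UF is 39.28 from U and the perpendicular offset is √(46.3² − 39.28²) = 24.51. Taking the left-of-UF solution: K = (56.55, 31.82).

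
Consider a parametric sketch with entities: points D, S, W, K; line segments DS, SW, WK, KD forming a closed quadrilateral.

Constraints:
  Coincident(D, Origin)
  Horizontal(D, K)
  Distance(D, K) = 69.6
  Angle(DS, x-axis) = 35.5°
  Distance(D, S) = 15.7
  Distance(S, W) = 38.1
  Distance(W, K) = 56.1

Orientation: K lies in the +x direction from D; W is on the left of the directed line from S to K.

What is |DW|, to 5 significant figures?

52.849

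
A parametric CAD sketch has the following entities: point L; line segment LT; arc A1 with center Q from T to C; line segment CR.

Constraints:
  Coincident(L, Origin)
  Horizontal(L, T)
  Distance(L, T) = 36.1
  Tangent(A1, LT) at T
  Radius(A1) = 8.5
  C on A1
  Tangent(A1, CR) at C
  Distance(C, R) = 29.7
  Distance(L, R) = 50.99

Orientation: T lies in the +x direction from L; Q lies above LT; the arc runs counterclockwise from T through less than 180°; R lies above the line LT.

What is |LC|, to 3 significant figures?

45.5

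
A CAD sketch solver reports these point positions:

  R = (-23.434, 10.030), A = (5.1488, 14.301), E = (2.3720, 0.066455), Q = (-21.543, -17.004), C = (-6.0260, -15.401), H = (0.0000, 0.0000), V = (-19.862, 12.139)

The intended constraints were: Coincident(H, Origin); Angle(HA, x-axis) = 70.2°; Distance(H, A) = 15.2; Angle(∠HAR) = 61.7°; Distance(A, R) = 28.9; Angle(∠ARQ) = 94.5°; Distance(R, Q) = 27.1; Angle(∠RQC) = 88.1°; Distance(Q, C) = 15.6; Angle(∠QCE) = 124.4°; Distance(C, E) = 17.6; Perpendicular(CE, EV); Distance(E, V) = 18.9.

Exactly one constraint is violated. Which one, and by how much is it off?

Distance(E, V) = 18.9 — off by 6.40.

H = (0.00, 0.00) ✓; HA at 70.20° ✓; |HA| = 15.20 ✓; ∠HAR = 61.70° ✓; |AR| = 28.90 ✓; ∠ARQ = 94.50° ✓; |RQ| = 27.10 ✓; ∠RQC = 88.10° ✓; |QC| = 15.60 ✓; ∠QCE = 124.4° ✓; |CE| = 17.60 ✓; ∠(CE, EV) = 90.00° ✓; |EV| = 25.30 ✗.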